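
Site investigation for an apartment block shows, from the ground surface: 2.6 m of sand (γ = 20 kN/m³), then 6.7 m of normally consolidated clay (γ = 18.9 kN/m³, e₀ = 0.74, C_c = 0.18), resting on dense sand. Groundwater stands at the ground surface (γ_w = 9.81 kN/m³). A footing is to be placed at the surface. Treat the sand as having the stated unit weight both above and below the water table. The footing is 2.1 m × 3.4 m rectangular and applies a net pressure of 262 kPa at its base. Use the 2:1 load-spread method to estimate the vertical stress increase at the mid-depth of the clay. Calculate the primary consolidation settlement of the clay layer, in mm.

S_c ≈ 109 mm

Mid-depth of clay below the ground surface: z = 2.6 + 6.7/2 = 5.95 m.
Total vertical stress at mid-clay: σ_v = 20×2.6 + 18.9×3.35 = 115.31 kPa.
Pore pressure: u = 9.81×(5.95 − 0) = 58.37 kPa.
Initial effective stress: σ'_0 = σ_v − u = 115.31 − 58.37 = 56.94 kPa.
Stress increase at mid-clay by the 2:1 spreading method:
Δσ = qBL/((B+z)(L+z)) = 262×2.1×3.4/((2.1+5.95)(3.4+5.95)) = 24.854 kPa
Final effective stress: σ'_f = σ'_0 + Δσ = 56.94 + 24.854 = 81.794 kPa.
Normally consolidated clay, so the full stress increment lies on the virgin compression line:
S_c = C_c·H/(1+e₀)·log₁₀(σ'_f/σ'_0) = 0.18×6.7/(1+0.74)×log₁₀(81.794/56.94)
    = 0.6931 × 0.1573 = 0.109 m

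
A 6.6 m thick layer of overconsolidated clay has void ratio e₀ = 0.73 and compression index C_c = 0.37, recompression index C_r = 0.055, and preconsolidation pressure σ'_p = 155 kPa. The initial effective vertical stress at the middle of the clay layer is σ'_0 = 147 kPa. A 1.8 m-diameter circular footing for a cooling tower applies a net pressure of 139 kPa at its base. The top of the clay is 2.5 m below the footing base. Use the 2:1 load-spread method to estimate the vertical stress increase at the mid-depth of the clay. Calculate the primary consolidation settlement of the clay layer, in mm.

S_c ≈ 4.71 mm

Mid-depth of clay below the footing base: z = 2.5 + 6.6/2 = 5.8 m.
Stress increase at mid-clay by the 2:1 spreading method:
Δσ ≈ qD²/(D+z)² = 139×1.8²/(1.8+5.8)² = 7.7971 kPa
Final effective stress: σ'_f = 147 + 7.7971 = 154.8 kPa.
σ'_f = 154.8 ≤ σ'_p = 155 kPa, so the clay remains overconsolidated and only the recompression index applies:
S_c = C_r·H/(1+e₀)·log₁₀(σ'_f/σ'_0) = 0.055×6.6/1.73×log₁₀(154.8/147)
    = 0.20983 × 0.022454 = 0.004711 m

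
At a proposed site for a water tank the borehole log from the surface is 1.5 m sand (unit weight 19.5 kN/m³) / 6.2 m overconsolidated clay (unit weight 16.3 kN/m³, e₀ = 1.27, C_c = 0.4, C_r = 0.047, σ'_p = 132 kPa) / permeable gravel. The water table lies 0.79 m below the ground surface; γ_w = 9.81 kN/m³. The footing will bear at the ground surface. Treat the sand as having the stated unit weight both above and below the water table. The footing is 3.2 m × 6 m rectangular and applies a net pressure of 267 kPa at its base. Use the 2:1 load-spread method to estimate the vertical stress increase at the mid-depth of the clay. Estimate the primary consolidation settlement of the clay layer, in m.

Mid-depth of clay below the ground surface: z = 1.5 + 6.2/2 = 4.6 m.
Total vertical stress at mid-clay: σ_v = 19.5×1.5 + 16.3×3.1 = 79.78 kPa.
Pore pressure: u = 9.81×(4.6 − 0.79) = 37.376 kPa.
Initial effective stress: σ'_0 = σ_v − u = 79.78 − 37.376 = 42.404 kPa.
Stress increase at mid-clay by the 2:1 spreading method:
Δσ = qBL/((B+z)(L+z)) = 267×3.2×6/((3.2+4.6)(6+4.6)) = 62.003 kPa
Final effective stress: σ'_f = 42.404 + 62.003 = 104.41 kPa.
σ'_f = 104.41 ≤ σ'_p = 132 kPa, so the clay remains overconsolidated and only the recompression index applies:
S_c = C_r·H/(1+e₀)·log₁₀(σ'_f/σ'_0) = 0.047×6.2/2.27×log₁₀(104.41/42.404)
    = 0.12837 × 0.39134 = 0.05024 m

S_c ≈ 0.0502 m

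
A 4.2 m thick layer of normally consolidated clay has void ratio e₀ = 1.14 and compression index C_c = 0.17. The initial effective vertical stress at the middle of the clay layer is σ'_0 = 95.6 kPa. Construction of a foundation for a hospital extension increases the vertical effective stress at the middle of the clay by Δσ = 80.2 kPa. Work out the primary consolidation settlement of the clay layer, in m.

Final effective stress: σ'_f = σ'_0 + Δσ = 95.6 + 80.2 = 175.8 kPa.
Normally consolidated clay, so the full stress increment lies on the virgin compression line:
S_c = C_c·H/(1+e₀)·log₁₀(σ'_f/σ'_0) = 0.17×4.2/(1+1.14)×log₁₀(175.8/95.6)
    = 0.33364 × 0.26456 = 0.08827 m

S_c ≈ 0.0883 m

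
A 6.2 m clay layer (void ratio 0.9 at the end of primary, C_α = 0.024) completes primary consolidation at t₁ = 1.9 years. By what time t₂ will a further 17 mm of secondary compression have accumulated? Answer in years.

S_s = C_α·H/(1+e_p)·log₁₀(t₂/t₁) ⇒ log₁₀(t₂/t₁) = S_s·(1+e_p)/(C_α·H).
log₁₀(t₂/t₁) = 0.017 × (1+0.9) / (0.024×6.2) = 0.2171
t₂ = t₁ × 10^0.2171 = 1.9 × 1.648 = 3.132 years

t₂ ≈ 3.13 years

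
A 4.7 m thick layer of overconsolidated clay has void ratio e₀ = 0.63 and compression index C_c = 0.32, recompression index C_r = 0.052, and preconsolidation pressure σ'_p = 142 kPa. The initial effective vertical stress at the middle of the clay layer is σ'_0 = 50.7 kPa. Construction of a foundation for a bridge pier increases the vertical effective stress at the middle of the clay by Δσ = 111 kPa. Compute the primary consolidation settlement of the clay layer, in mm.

Final effective stress: σ'_f = 50.7 + 111 = 161.7 kPa.
σ'_f = 161.7 > σ'_p = 142 kPa, so the stress path crosses the preconsolidation pressure — recompression up to σ'_p, then virgin compression beyond:
S_c = H/(1+e₀)·[C_r·log₁₀(σ'_p/σ'_0) + C_c·log₁₀(σ'_f/σ'_p)]
    = 4.7/1.63 × [0.052×log₁₀(142/50.7) + 0.32×log₁₀(161.7/142)]
    = 2.8834 × [0.023259 + 0.018055] = 0.1191 m

S_c ≈ 119 mm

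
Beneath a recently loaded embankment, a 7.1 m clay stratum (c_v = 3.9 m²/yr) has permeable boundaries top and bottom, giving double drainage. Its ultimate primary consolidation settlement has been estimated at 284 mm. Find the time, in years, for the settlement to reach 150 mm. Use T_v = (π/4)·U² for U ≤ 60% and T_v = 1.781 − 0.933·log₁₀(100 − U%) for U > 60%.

t ≈ 0.708 years

Drainage path length: H_d = H/2 = 3.55 m (double drainage).
U = S(t)/S_ult = 150/284 = 0.5282.
U ≤ 60%: T_v = (π/4)·U² = (π/4)×0.52817² = 0.2191.
t = T_v·H_d²/c_v = 0.2191×3.55²/3.9 = 0.708 years.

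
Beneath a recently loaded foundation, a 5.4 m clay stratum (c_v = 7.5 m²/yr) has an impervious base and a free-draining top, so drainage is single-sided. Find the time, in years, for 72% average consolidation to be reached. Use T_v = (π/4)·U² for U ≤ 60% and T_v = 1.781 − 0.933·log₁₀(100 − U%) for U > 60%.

t ≈ 1.67 years

Drainage path length: H_d = H = 5.4 m (single drainage).
U > 60%: T_v = 1.781 − 0.933·log₁₀(100 − 72) = 0.4308.
t = T_v·H_d²/c_v = 0.4308×5.4²/7.5 = 1.675 years.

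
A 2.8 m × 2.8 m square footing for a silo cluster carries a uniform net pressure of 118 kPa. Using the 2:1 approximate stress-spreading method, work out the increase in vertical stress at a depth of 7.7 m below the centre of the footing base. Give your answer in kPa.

Δσ_z ≈ 8.39 kPa

By the 2:1 method the load spreads at 1 horizontal : 2 vertical, so at depth z the loaded area has grown by z in each plan dimension:
Δσ = qBL/((B+z)(L+z)) = 118×2.8×2.8/((2.8+7.7)(2.8+7.7)) = 8.3911 kPa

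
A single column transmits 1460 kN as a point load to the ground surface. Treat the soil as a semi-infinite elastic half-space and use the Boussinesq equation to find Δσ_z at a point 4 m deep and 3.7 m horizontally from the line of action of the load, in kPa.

Boussinesq vertical stress below a point load on an elastic half-space:
Δσ_z = 3P/(2πz²) · [1 + (r/z)²]^(−5/2)
r/z = 3.7/4 = 0.925; [1+(r/z)²]^(−5/2) = 0.21319.
Δσ_z = 3×1460/(2π×4²) × 0.21319 = 43.569 × 0.21319 = 9.288 kPa

Δσ_z ≈ 9.29 kPa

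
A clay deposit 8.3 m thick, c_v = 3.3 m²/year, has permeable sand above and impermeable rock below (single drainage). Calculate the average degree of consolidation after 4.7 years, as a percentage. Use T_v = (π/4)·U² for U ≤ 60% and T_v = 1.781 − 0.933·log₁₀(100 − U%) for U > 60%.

U ≈ 53.5 %

Drainage path length: H_d = H = 8.3 m (single drainage).
T_v = c_v·t/H_d² = 3.3×4.7/8.3² = 0.22514.
T_v = 0.22514 corresponds to the U ≤ 60% branch:
U = √(4T_v/π) = 0.5354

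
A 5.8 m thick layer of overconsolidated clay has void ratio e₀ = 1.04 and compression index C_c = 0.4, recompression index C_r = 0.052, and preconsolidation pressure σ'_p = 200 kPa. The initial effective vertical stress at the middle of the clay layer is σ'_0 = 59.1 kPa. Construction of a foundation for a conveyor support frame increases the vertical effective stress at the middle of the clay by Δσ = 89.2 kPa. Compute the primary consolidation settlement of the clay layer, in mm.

S_c ≈ 59.1 mm

Final effective stress: σ'_f = 59.1 + 89.2 = 148.3 kPa.
σ'_f = 148.3 ≤ σ'_p = 200 kPa, so the clay remains overconsolidated and only the recompression index applies:
S_c = C_r·H/(1+e₀)·log₁₀(σ'_f/σ'_0) = 0.052×5.8/2.04×log₁₀(148.3/59.1)
    = 0.14784 × 0.39955 = 0.05907 m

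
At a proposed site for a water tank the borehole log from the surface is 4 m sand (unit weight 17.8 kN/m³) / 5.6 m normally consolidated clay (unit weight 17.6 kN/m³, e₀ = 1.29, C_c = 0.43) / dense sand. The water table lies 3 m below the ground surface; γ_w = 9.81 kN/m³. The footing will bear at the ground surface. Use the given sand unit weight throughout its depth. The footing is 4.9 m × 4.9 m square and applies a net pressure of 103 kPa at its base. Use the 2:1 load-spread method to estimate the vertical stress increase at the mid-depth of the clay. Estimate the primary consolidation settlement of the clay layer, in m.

Mid-depth of clay below the ground surface: z = 4 + 5.6/2 = 6.8 m.
Total vertical stress at mid-clay: σ_v = 17.8×4 + 17.6×2.8 = 120.48 kPa.
Pore pressure: u = 9.81×(6.8 − 3) = 37.278 kPa.
Initial effective stress: σ'_0 = σ_v − u = 120.48 − 37.278 = 83.202 kPa.
Stress increase at mid-clay by the 2:1 spreading method:
Δσ = qBL/((B+z)(L+z)) = 103×4.9×4.9/((4.9+6.8)(4.9+6.8)) = 18.066 kPa
Final effective stress: σ'_f = σ'_0 + Δσ = 83.202 + 18.066 = 101.27 kPa.
Normally consolidated clay, so the full stress increment lies on the virgin compression line:
S_c = C_c·H/(1+e₀)·log₁₀(σ'_f/σ'_0) = 0.43×5.6/(1+1.29)×log₁₀(101.27/83.202)
    = 1.0515 × 0.085347 = 0.08974 m

S_c ≈ 0.0897 m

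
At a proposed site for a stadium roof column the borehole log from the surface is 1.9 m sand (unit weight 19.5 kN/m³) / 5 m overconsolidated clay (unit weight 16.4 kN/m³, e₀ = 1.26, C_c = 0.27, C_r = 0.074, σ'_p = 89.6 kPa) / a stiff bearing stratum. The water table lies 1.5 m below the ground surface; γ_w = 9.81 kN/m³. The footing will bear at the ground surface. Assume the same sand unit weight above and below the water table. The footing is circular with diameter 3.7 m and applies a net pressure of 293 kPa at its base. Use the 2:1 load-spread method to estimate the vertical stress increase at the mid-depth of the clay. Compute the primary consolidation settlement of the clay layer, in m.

S_c ≈ 0.097 m

Mid-depth of clay below the ground surface: z = 1.9 + 5/2 = 4.4 m.
Total vertical stress at mid-clay: σ_v = 19.5×1.9 + 16.4×2.5 = 78.05 kPa.
Pore pressure: u = 9.81×(4.4 − 1.5) = 28.449 kPa.
Initial effective stress: σ'_0 = σ_v − u = 78.05 − 28.449 = 49.601 kPa.
Stress increase at mid-clay by the 2:1 spreading method:
Δσ ≈ qD²/(D+z)² = 293×3.7²/(3.7+4.4)² = 61.137 kPa
Final effective stress: σ'_f = 49.601 + 61.137 = 110.74 kPa.
σ'_f = 110.74 > σ'_p = 89.6 kPa, so the stress path crosses the preconsolidation pressure — recompression up to σ'_p, then virgin compression beyond:
S_c = H/(1+e₀)·[C_r·log₁₀(σ'_p/σ'_0) + C_c·log₁₀(σ'_f/σ'_p)]
    = 5/2.26 × [0.074×log₁₀(89.6/49.601) + 0.27×log₁₀(110.74/89.6)]
    = 2.2124 × [0.019005 + 0.024839] = 0.097 m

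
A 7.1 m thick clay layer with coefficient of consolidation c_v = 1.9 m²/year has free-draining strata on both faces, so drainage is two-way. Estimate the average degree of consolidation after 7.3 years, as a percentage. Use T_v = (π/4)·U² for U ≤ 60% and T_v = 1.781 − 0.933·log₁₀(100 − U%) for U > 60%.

U ≈ 94.6 %

Drainage path length: H_d = H/2 = 3.55 m (double drainage).
T_v = c_v·t/H_d² = 1.9×7.3/3.55² = 1.1006.
T_v = 1.1006 corresponds to the U > 60% branch:
U = 1 − 10^((1.781 − T_v)/0.933)/100 = 0.9464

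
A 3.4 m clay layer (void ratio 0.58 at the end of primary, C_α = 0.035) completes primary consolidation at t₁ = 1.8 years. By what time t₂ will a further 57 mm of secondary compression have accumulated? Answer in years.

S_s = C_α·H/(1+e_p)·log₁₀(t₂/t₁) ⇒ log₁₀(t₂/t₁) = S_s·(1+e_p)/(C_α·H).
log₁₀(t₂/t₁) = 0.057 × (1+0.58) / (0.035×3.4) = 0.7568
t₂ = t₁ × 10^0.7568 = 1.8 × 5.712 = 10.28 years

t₂ ≈ 10.3 years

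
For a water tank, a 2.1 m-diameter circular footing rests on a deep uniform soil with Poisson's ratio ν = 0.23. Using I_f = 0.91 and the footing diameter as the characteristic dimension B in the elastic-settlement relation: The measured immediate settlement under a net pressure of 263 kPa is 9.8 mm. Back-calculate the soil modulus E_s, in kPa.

E_s ≈ 48600 kPa

S_e = q·B·(1−ν²)/E_s · I_f  ⇒  E_s = q·B·(1−ν²)·I_f / S_e.
E_s = 263 × 2.1 × 0.9471 × 0.91 / 0.0098 = 48570 kPa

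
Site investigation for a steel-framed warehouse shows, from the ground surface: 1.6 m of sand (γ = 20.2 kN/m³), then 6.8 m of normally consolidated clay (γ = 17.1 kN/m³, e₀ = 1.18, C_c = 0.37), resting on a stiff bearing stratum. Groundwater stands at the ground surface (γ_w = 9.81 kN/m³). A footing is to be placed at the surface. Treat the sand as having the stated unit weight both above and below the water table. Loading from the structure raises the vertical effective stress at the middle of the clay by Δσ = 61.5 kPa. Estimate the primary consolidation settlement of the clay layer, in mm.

S_c ≈ 456 mm

Mid-depth of clay below the ground surface: z = 1.6 + 6.8/2 = 5 m.
Total vertical stress at mid-clay: σ_v = 20.2×1.6 + 17.1×3.4 = 90.46 kPa.
Pore pressure: u = 9.81×(5 − 0) = 49.05 kPa.
Initial effective stress: σ'_0 = σ_v − u = 90.46 − 49.05 = 41.41 kPa.
Final effective stress: σ'_f = σ'_0 + Δσ = 41.41 + 61.5 = 102.91 kPa.
Normally consolidated clay, so the full stress increment lies on the virgin compression line:
S_c = C_c·H/(1+e₀)·log₁₀(σ'_f/σ'_0) = 0.37×6.8/(1+1.18)×log₁₀(102.91/41.41)
    = 1.1541 × 0.39535 = 0.4563 m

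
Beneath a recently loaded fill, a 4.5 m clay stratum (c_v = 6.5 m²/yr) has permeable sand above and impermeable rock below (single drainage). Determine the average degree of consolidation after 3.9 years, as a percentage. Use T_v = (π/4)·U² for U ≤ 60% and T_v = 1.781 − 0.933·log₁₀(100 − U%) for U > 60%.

U ≈ 96.3 %

Drainage path length: H_d = H = 4.5 m (single drainage).
T_v = c_v·t/H_d² = 6.5×3.9/4.5² = 1.2519.
T_v = 1.2519 corresponds to the U > 60% branch:
U = 1 − 10^((1.781 − T_v)/0.933)/100 = 0.9631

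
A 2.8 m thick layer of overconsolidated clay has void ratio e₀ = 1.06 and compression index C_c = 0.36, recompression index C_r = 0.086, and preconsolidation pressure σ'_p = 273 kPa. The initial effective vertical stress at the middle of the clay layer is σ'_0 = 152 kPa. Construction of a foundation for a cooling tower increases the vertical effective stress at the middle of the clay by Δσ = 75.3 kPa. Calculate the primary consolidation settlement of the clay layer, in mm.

S_c ≈ 20.4 mm

Final effective stress: σ'_f = 152 + 75.3 = 227.3 kPa.
σ'_f = 227.3 ≤ σ'_p = 273 kPa, so the clay remains overconsolidated and only the recompression index applies:
S_c = C_r·H/(1+e₀)·log₁₀(σ'_f/σ'_0) = 0.086×2.8/2.06×log₁₀(227.3/152)
    = 0.11689 × 0.17476 = 0.02043 m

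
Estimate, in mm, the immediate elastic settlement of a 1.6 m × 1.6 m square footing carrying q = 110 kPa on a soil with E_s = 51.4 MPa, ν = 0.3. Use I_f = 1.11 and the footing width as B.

Immediate (elastic) settlement: S_e = q·B·(1−ν²)/E_s · I_f.
E_s = 51.4 MPa = 51400 kPa.
S_e = 110 × 1.6 × (1 − 0.3²) / 51400 × 1.11
    = 110 × 1.6 × 0.91 / 51400 × 1.11
    = 0.003459 m = 3.459 mm

S_e ≈ 3.46 mm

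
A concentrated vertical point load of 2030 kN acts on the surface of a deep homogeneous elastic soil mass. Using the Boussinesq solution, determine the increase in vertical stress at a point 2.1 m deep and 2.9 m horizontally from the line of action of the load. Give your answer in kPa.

Δσ_z ≈ 15.3 kPa

Boussinesq vertical stress below a point load on an elastic half-space:
Δσ_z = 3P/(2πz²) · [1 + (r/z)²]^(−5/2)
r/z = 2.9/2.1 = 1.381; [1+(r/z)²]^(−5/2) = 0.069403.
Δσ_z = 3×2030/(2π×2.1²) × 0.069403 = 219.79 × 0.069403 = 15.25 kPa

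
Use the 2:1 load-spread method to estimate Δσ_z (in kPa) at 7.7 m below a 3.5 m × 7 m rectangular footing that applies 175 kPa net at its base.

Δσ_z ≈ 26 kPa

By the 2:1 method the load spreads at 1 horizontal : 2 vertical, so at depth z the loaded area has grown by z in each plan dimension:
Δσ = qBL/((B+z)(L+z)) = 175×3.5×7/((3.5+7.7)(7+7.7)) = 26.042 kPa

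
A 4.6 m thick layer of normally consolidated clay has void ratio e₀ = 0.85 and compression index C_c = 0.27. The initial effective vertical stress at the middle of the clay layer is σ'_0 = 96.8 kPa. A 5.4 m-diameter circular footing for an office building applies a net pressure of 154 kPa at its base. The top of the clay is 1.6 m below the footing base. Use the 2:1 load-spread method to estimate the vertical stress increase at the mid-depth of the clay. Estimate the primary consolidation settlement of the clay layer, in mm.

S_c ≈ 125 mm

Mid-depth of clay below the footing base: z = 1.6 + 4.6/2 = 3.9 m.
Stress increase at mid-clay by the 2:1 spreading method:
Δσ ≈ qD²/(D+z)² = 154×5.4²/(5.4+3.9)² = 51.921 kPa
Final effective stress: σ'_f = σ'_0 + Δσ = 96.8 + 51.921 = 148.72 kPa.
Normally consolidated clay, so the full stress increment lies on the virgin compression line:
S_c = C_c·H/(1+e₀)·log₁₀(σ'_f/σ'_0) = 0.27×4.6/(1+0.85)×log₁₀(148.72/96.8)
    = 0.67135 × 0.18649 = 0.1252 m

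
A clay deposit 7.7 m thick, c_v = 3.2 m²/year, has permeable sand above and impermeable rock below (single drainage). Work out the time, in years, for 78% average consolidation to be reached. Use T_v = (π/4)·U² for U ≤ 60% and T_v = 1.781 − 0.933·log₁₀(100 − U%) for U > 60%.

t ≈ 9.79 years

Drainage path length: H_d = H = 7.7 m (single drainage).
U > 60%: T_v = 1.781 − 0.933·log₁₀(100 − 78) = 0.52852.
t = T_v·H_d²/c_v = 0.52852×7.7²/3.2 = 9.792 years.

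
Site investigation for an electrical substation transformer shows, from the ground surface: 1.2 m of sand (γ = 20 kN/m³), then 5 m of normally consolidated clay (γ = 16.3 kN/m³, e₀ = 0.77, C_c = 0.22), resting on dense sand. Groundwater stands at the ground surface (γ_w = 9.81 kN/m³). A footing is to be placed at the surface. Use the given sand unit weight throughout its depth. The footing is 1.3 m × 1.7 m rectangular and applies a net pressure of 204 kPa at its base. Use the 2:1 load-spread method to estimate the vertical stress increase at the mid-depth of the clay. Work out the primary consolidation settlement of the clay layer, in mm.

S_c ≈ 125 mm

Mid-depth of clay below the ground surface: z = 1.2 + 5/2 = 3.7 m.
Total vertical stress at mid-clay: σ_v = 20×1.2 + 16.3×2.5 = 64.75 kPa.
Pore pressure: u = 9.81×(3.7 − 0) = 36.297 kPa.
Initial effective stress: σ'_0 = σ_v − u = 64.75 − 36.297 = 28.453 kPa.
Stress increase at mid-clay by the 2:1 spreading method:
Δσ = qBL/((B+z)(L+z)) = 204×1.3×1.7/((1.3+3.7)(1.7+3.7)) = 16.698 kPa
Final effective stress: σ'_f = σ'_0 + Δσ = 28.453 + 16.698 = 45.151 kPa.
Normally consolidated clay, so the full stress increment lies on the virgin compression line:
S_c = C_c·H/(1+e₀)·log₁₀(σ'_f/σ'_0) = 0.22×5/(1+0.77)×log₁₀(45.151/28.453)
    = 0.62147 × 0.20054 = 0.1246 m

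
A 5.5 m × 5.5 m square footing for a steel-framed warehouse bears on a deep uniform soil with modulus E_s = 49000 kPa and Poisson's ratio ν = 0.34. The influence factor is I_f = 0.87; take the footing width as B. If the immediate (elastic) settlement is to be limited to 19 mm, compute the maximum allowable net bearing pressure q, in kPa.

q ≈ 220 kPa

S_e = q·B·(1−ν²)/E_s · I_f  ⇒  q = S_e·E_s / (B·(1−ν²)·I_f).
q = 0.019 × 49000 / (5.5 × 0.8844 × 0.87) = 220 kPa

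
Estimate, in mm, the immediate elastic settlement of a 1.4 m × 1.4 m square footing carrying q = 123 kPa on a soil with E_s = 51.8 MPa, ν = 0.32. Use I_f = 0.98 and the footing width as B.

S_e ≈ 2.92 mm

Immediate (elastic) settlement: S_e = q·B·(1−ν²)/E_s · I_f.
E_s = 51.8 MPa = 51800 kPa.
S_e = 123 × 1.4 × (1 − 0.32²) / 51800 × 0.98
    = 123 × 1.4 × 0.8976 / 51800 × 0.98
    = 0.002924 m = 2.924 mm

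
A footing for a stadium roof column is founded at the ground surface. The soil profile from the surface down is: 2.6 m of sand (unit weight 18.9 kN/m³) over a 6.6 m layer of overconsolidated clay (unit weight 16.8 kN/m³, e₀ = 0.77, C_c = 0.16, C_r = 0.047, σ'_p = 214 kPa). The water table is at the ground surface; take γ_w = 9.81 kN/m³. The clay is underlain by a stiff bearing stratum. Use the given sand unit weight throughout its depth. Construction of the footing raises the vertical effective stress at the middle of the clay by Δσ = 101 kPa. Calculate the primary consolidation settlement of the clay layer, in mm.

S_c ≈ 87.6 mm

Mid-depth of clay below the ground surface: z = 2.6 + 6.6/2 = 5.9 m.
Total vertical stress at mid-clay: σ_v = 18.9×2.6 + 16.8×3.3 = 104.58 kPa.
Pore pressure: u = 9.81×(5.9 − 0) = 57.879 kPa.
Initial effective stress: σ'_0 = σ_v − u = 104.58 − 57.879 = 46.701 kPa.
Final effective stress: σ'_f = 46.701 + 101 = 147.7 kPa.
σ'_f = 147.7 ≤ σ'_p = 214 kPa, so the clay remains overconsolidated and only the recompression index applies:
S_c = C_r·H/(1+e₀)·log₁₀(σ'_f/σ'_0) = 0.047×6.6/1.77×log₁₀(147.7/46.701)
    = 0.17525 × 0.50005 = 0.08764 m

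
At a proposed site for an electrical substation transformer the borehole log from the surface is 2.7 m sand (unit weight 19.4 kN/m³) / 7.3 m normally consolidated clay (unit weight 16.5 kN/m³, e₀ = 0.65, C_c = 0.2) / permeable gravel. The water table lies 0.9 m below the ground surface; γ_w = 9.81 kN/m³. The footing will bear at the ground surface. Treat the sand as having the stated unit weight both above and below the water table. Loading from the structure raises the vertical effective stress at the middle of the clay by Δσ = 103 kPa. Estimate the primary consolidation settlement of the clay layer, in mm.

Mid-depth of clay below the ground surface: z = 2.7 + 7.3/2 = 6.35 m.
Total vertical stress at mid-clay: σ_v = 19.4×2.7 + 16.5×3.65 = 112.61 kPa.
Pore pressure: u = 9.81×(6.35 − 0.9) = 53.465 kPa.
Initial effective stress: σ'_0 = σ_v − u = 112.61 − 53.465 = 59.145 kPa.
Final effective stress: σ'_f = σ'_0 + Δσ = 59.145 + 103 = 162.15 kPa.
Normally consolidated clay, so the full stress increment lies on the virgin compression line:
S_c = C_c·H/(1+e₀)·log₁₀(σ'_f/σ'_0) = 0.2×7.3/(1+0.65)×log₁₀(162.15/59.145)
    = 0.88485 × 0.438 = 0.3876 m

S_c ≈ 388 mm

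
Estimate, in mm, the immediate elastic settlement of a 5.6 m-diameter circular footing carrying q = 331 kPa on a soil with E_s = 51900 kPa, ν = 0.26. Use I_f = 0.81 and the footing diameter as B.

S_e ≈ 27 mm

Immediate (elastic) settlement: S_e = q·B·(1−ν²)/E_s · I_f.
S_e = 331 × 5.6 × (1 − 0.26²) / 51900 × 0.81
    = 331 × 5.6 × 0.9324 / 51900 × 0.81
    = 0.02697 m = 26.97 mm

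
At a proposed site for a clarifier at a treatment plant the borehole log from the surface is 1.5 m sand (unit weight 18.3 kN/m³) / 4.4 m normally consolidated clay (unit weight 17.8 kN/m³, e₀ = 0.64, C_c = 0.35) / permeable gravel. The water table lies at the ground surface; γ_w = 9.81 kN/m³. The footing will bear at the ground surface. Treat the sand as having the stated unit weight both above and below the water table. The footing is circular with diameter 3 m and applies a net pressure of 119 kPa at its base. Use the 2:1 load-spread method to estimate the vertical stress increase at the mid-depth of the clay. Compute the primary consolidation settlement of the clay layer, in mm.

S_c ≈ 237 mm

Mid-depth of clay below the ground surface: z = 1.5 + 4.4/2 = 3.7 m.
Total vertical stress at mid-clay: σ_v = 18.3×1.5 + 17.8×2.2 = 66.61 kPa.
Pore pressure: u = 9.81×(3.7 − 0) = 36.297 kPa.
Initial effective stress: σ'_0 = σ_v − u = 66.61 − 36.297 = 30.313 kPa.
Stress increase at mid-clay by the 2:1 spreading method:
Δσ ≈ qD²/(D+z)² = 119×3²/(3+3.7)² = 23.858 kPa
Final effective stress: σ'_f = σ'_0 + Δσ = 30.313 + 23.858 = 54.171 kPa.
Normally consolidated clay, so the full stress increment lies on the virgin compression line:
S_c = C_c·H/(1+e₀)·log₁₀(σ'_f/σ'_0) = 0.35×4.4/(1+0.64)×log₁₀(54.171/30.313)
    = 0.93902 × 0.25214 = 0.2368 m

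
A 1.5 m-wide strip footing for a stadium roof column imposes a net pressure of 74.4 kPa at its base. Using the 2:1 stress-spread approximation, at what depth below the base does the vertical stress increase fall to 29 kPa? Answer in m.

2:1 spreading — at depth z the loaded area has grown by z in each plan dimension:
qB/(B+z) = Δσ_z ⇒ z = qB/Δσ_z − B = 74.4×1.5/29 − 1.5 = 2.348 m

z ≈ 2.35 m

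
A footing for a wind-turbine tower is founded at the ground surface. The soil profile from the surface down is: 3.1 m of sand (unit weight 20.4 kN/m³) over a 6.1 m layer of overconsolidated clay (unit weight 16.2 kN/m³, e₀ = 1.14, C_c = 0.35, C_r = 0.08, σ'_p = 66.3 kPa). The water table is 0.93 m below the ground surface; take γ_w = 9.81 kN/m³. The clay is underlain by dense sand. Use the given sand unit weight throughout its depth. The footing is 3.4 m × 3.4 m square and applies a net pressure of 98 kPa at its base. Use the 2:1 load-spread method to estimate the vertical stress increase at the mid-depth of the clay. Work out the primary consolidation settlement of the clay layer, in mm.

Mid-depth of clay below the ground surface: z = 3.1 + 6.1/2 = 6.15 m.
Total vertical stress at mid-clay: σ_v = 20.4×3.1 + 16.2×3.05 = 112.65 kPa.
Pore pressure: u = 9.81×(6.15 − 0.93) = 51.208 kPa.
Initial effective stress: σ'_0 = σ_v − u = 112.65 − 51.208 = 61.442 kPa.
Stress increase at mid-clay by the 2:1 spreading method:
Δσ = qBL/((B+z)(L+z)) = 98×3.4×3.4/((3.4+6.15)(3.4+6.15)) = 12.422 kPa
Final effective stress: σ'_f = 61.442 + 12.422 = 73.864 kPa.
σ'_f = 73.864 > σ'_p = 66.3 kPa, so the stress path crosses the preconsolidation pressure — recompression up to σ'_p, then virgin compression beyond:
S_c = H/(1+e₀)·[C_r·log₁₀(σ'_p/σ'_0) + C_c·log₁₀(σ'_f/σ'_p)]
    = 6.1/2.14 × [0.08×log₁₀(66.3/61.442) + 0.35×log₁₀(73.864/66.3)]
    = 2.8505 × [0.0026439 + 0.016422] = 0.05435 m

S_c ≈ 54.3 mm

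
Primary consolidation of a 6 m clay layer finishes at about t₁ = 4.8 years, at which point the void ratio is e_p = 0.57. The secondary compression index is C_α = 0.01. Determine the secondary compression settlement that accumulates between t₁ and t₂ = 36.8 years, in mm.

Secondary compression: S_s = C_α·H/(1+e_p)·log₁₀(t₂/t₁)
S_s = 0.01×6/(1+0.57)×log₁₀(36.8/4.8)
    = 0.03822 × 0.8846 = 0.03381 m

S_s ≈ 33.8 mm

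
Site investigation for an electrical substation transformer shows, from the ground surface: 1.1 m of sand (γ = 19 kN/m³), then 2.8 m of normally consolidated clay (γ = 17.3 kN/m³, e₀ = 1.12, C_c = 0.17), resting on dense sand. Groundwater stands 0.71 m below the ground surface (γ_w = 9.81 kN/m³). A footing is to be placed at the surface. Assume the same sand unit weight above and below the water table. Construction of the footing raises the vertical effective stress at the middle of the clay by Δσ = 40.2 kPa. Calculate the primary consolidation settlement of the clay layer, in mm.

Mid-depth of clay below the ground surface: z = 1.1 + 2.8/2 = 2.5 m.
Total vertical stress at mid-clay: σ_v = 19×1.1 + 17.3×1.4 = 45.12 kPa.
Pore pressure: u = 9.81×(2.5 − 0.71) = 17.56 kPa.
Initial effective stress: σ'_0 = σ_v − u = 45.12 − 17.56 = 27.56 kPa.
Final effective stress: σ'_f = σ'_0 + Δσ = 27.56 + 40.2 = 67.76 kPa.
Normally consolidated clay, so the full stress increment lies on the virgin compression line:
S_c = C_c·H/(1+e₀)·log₁₀(σ'_f/σ'_0) = 0.17×2.8/(1+1.12)×log₁₀(67.76/27.56)
    = 0.22453 × 0.39069 = 0.08772 m

S_c ≈ 87.7 mm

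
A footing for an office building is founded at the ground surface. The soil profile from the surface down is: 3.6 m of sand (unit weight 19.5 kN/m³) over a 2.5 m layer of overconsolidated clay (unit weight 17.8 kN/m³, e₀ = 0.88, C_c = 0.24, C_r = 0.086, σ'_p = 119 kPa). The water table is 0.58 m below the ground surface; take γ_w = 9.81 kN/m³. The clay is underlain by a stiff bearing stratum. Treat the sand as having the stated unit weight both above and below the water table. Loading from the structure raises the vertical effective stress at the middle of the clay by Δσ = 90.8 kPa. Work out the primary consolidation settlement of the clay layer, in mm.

S_c ≈ 66.4 mm

Mid-depth of clay below the ground surface: z = 3.6 + 2.5/2 = 4.85 m.
Total vertical stress at mid-clay: σ_v = 19.5×3.6 + 17.8×1.25 = 92.45 kPa.
Pore pressure: u = 9.81×(4.85 − 0.58) = 41.889 kPa.
Initial effective stress: σ'_0 = σ_v − u = 92.45 − 41.889 = 50.561 kPa.
Final effective stress: σ'_f = 50.561 + 90.8 = 141.36 kPa.
σ'_f = 141.36 > σ'_p = 119 kPa, so the stress path crosses the preconsolidation pressure — recompression up to σ'_p, then virgin compression beyond:
S_c = H/(1+e₀)·[C_r·log₁₀(σ'_p/σ'_0) + C_c·log₁₀(σ'_f/σ'_p)]
    = 2.5/1.88 × [0.086×log₁₀(119/50.561) + 0.24×log₁₀(141.36/119)]
    = 1.3298 × [0.031969 + 0.017947] = 0.06638 m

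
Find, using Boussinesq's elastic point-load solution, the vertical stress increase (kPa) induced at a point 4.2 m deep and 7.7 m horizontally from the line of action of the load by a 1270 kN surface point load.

Δσ_z ≈ 0.865 kPa

Boussinesq vertical stress below a point load on an elastic half-space:
Δσ_z = 3P/(2πz²) · [1 + (r/z)²]^(−5/2)
r/z = 7.7/4.2 = 1.8333; [1+(r/z)²]^(−5/2) = 0.025177.
Δσ_z = 3×1270/(2π×4.2²) × 0.025177 = 34.375 × 0.025177 = 0.8655 kPa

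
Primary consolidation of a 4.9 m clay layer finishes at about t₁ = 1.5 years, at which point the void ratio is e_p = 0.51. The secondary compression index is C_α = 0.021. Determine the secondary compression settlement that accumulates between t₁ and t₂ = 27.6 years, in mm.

S_s ≈ 86.2 mm

Secondary compression: S_s = C_α·H/(1+e_p)·log₁₀(t₂/t₁)
S_s = 0.021×4.9/(1+0.51)×log₁₀(27.6/1.5)
    = 0.06815 × 1.265 = 0.08619 m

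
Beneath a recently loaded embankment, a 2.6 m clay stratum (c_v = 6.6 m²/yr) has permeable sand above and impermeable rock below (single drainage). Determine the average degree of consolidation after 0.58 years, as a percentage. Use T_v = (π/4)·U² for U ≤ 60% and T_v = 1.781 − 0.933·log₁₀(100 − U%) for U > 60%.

U ≈ 80 %

Drainage path length: H_d = H = 2.6 m (single drainage).
T_v = c_v·t/H_d² = 6.6×0.58/2.6² = 0.56627.
T_v = 0.56627 corresponds to the U > 60% branch:
U = 1 − 10^((1.781 − T_v)/0.933)/100 = 0.7996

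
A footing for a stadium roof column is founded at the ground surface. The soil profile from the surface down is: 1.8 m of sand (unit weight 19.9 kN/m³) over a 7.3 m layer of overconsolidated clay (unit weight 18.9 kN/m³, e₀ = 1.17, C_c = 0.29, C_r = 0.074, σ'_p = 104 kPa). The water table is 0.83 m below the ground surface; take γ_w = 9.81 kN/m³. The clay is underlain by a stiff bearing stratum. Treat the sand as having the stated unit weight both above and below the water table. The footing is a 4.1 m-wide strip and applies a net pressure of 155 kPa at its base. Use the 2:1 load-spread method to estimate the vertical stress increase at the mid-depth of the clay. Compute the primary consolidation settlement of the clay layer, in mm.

Mid-depth of clay below the ground surface: z = 1.8 + 7.3/2 = 5.45 m.
Total vertical stress at mid-clay: σ_v = 19.9×1.8 + 18.9×3.65 = 104.81 kPa.
Pore pressure: u = 9.81×(5.45 − 0.83) = 45.322 kPa.
Initial effective stress: σ'_0 = σ_v − u = 104.81 − 45.322 = 59.488 kPa.
Stress increase at mid-clay by the 2:1 spreading method:
Δσ = qB/(B+z) = 155×4.1/(4.1+5.45) = 66.545 kPa
Final effective stress: σ'_f = 59.488 + 66.545 = 126.03 kPa.
σ'_f = 126.03 > σ'_p = 104 kPa, so the stress path crosses the preconsolidation pressure — recompression up to σ'_p, then virgin compression beyond:
S_c = H/(1+e₀)·[C_r·log₁₀(σ'_p/σ'_0) + C_c·log₁₀(σ'_f/σ'_p)]
    = 7.3/2.17 × [0.074×log₁₀(104/59.488) + 0.29×log₁₀(126.03/104)]
    = 3.3641 × [0.017953 + 0.024198] = 0.1418 m

S_c ≈ 142 mm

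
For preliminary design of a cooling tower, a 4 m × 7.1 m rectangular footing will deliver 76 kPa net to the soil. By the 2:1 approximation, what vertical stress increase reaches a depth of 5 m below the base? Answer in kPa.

By the 2:1 method the load spreads at 1 horizontal : 2 vertical, so at depth z the loaded area has grown by z in each plan dimension:
Δσ = qBL/((B+z)(L+z)) = 76×4×7.1/((4+5)(7.1+5)) = 19.82 kPa

Δσ_z ≈ 19.8 kPa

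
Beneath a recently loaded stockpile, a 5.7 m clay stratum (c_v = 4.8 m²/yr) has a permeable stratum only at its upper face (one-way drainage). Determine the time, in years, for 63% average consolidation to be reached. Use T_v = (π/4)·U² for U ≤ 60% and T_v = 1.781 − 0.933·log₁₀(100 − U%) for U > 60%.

Drainage path length: H_d = H = 5.7 m (single drainage).
U > 60%: T_v = 1.781 − 0.933·log₁₀(100 − 63) = 0.31787.
t = T_v·H_d²/c_v = 0.31787×5.7²/4.8 = 2.152 years.

t ≈ 2.15 years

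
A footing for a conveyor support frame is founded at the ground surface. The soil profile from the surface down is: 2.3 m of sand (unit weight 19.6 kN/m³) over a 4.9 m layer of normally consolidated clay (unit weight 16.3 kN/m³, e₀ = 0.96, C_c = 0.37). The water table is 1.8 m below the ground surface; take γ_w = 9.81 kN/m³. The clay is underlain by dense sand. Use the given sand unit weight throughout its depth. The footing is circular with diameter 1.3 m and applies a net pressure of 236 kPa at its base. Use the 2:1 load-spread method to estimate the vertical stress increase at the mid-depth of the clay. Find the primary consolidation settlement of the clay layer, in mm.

S_c ≈ 71.3 mm

Mid-depth of clay below the ground surface: z = 2.3 + 4.9/2 = 4.75 m.
Total vertical stress at mid-clay: σ_v = 19.6×2.3 + 16.3×2.45 = 85.015 kPa.
Pore pressure: u = 9.81×(4.75 − 1.8) = 28.94 kPa.
Initial effective stress: σ'_0 = σ_v − u = 85.015 − 28.94 = 56.075 kPa.
Stress increase at mid-clay by the 2:1 spreading method:
Δσ ≈ qD²/(D+z)² = 236×1.3²/(1.3+4.75)² = 10.897 kPa
Final effective stress: σ'_f = σ'_0 + Δσ = 56.075 + 10.897 = 66.972 kPa.
Normally consolidated clay, so the full stress increment lies on the virgin compression line:
S_c = C_c·H/(1+e₀)·log₁₀(σ'_f/σ'_0) = 0.37×4.9/(1+0.96)×log₁₀(66.972/56.075)
    = 0.925 × 0.077124 = 0.07134 m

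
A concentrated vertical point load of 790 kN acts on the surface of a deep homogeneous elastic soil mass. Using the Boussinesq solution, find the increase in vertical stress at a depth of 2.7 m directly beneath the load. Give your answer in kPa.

Boussinesq vertical stress below a point load on an elastic half-space:
Δσ_z = 3P/(2πz²) · [1 + (r/z)²]^(−5/2)
r/z = 0/2.7 = 0; [1+(r/z)²]^(−5/2) = 1.
Δσ_z = 3×790/(2π×2.7²) × 1 = 51.742 × 1 = 51.74 kPa

Δσ_z ≈ 51.7 kPa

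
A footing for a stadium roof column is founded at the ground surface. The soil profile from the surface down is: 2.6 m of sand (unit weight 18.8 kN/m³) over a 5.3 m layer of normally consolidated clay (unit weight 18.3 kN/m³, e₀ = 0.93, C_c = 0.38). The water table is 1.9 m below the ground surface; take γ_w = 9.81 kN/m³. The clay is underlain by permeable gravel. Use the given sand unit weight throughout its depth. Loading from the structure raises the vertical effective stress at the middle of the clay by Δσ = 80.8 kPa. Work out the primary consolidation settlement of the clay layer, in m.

Mid-depth of clay below the ground surface: z = 2.6 + 5.3/2 = 5.25 m.
Total vertical stress at mid-clay: σ_v = 18.8×2.6 + 18.3×2.65 = 97.375 kPa.
Pore pressure: u = 9.81×(5.25 − 1.9) = 32.864 kPa.
Initial effective stress: σ'_0 = σ_v − u = 97.375 − 32.864 = 64.511 kPa.
Final effective stress: σ'_f = σ'_0 + Δσ = 64.511 + 80.8 = 145.31 kPa.
Normally consolidated clay, so the full stress increment lies on the virgin compression line:
S_c = C_c·H/(1+e₀)·log₁₀(σ'_f/σ'_0) = 0.38×5.3/(1+0.93)×log₁₀(145.31/64.511)
    = 1.0435 × 0.35266 = 0.368 m

S_c ≈ 0.368 m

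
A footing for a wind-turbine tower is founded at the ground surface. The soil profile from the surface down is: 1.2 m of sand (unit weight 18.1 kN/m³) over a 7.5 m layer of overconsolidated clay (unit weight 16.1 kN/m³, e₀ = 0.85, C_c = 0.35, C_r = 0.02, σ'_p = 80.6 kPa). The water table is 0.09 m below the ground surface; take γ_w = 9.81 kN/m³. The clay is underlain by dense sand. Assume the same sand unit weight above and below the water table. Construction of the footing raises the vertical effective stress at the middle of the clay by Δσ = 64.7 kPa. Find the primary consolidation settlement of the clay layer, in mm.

Mid-depth of clay below the ground surface: z = 1.2 + 7.5/2 = 4.95 m.
Total vertical stress at mid-clay: σ_v = 18.1×1.2 + 16.1×3.75 = 82.095 kPa.
Pore pressure: u = 9.81×(4.95 − 0.09) = 47.677 kPa.
Initial effective stress: σ'_0 = σ_v − u = 82.095 − 47.677 = 34.418 kPa.
Final effective stress: σ'_f = 34.418 + 64.7 = 99.118 kPa.
σ'_f = 99.118 > σ'_p = 80.6 kPa, so the stress path crosses the preconsolidation pressure — recompression up to σ'_p, then virgin compression beyond:
S_c = H/(1+e₀)·[C_r·log₁₀(σ'_p/σ'_0) + C_c·log₁₀(σ'_f/σ'_p)]
    = 7.5/1.85 × [0.02×log₁₀(80.6/34.418) + 0.35×log₁₀(99.118/80.6)]
    = 4.0541 × [0.007391 + 0.031436] = 0.1574 m

S_c ≈ 157 mm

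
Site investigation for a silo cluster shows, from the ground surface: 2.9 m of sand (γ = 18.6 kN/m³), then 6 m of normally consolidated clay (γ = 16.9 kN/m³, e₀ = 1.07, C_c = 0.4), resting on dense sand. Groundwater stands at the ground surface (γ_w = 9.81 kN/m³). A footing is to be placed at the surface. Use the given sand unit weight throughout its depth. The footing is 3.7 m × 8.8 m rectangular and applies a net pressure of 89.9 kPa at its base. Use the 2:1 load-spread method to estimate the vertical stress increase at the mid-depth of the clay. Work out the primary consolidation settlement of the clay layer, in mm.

S_c ≈ 185 mm

Mid-depth of clay below the ground surface: z = 2.9 + 6/2 = 5.9 m.
Total vertical stress at mid-clay: σ_v = 18.6×2.9 + 16.9×3 = 104.64 kPa.
Pore pressure: u = 9.81×(5.9 − 0) = 57.879 kPa.
Initial effective stress: σ'_0 = σ_v − u = 104.64 − 57.879 = 46.761 kPa.
Stress increase at mid-clay by the 2:1 spreading method:
Δσ = qBL/((B+z)(L+z)) = 89.9×3.7×8.8/((3.7+5.9)(8.8+5.9)) = 20.742 kPa
Final effective stress: σ'_f = σ'_0 + Δσ = 46.761 + 20.742 = 67.503 kPa.
Normally consolidated clay, so the full stress increment lies on the virgin compression line:
S_c = C_c·H/(1+e₀)·log₁₀(σ'_f/σ'_0) = 0.4×6/(1+1.07)×log₁₀(67.503/46.761)
    = 1.1594 × 0.15944 = 0.1849 m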